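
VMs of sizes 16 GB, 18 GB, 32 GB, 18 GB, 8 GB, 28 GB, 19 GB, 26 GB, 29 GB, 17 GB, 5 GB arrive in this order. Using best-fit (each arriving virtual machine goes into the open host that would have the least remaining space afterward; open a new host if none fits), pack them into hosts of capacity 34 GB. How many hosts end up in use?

  16 → host 1 (new)  [load 16/34]
  18 → host 1  [load 34/34]
  32 → host 2 (new)  [load 32/34]
  18 → host 3 (new)  [load 18/34]
  8 → host 3  [load 26/34]
  28 → host 4 (new)  [load 28/34]
  19 → host 5 (new)  [load 19/34]
  26 → host 6 (new)  [load 26/34]
  29 → host 7 (new)  [load 29/34]
  17 → host 8 (new)  [load 17/34]
  5 → host 7  [load 34/34]
8 hosts opened.

8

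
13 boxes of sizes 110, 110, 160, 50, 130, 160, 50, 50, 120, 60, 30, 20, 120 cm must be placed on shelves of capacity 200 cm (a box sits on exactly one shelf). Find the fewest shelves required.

7

Total = 160 + 160 + 130 + 120 + 120 + 110 + 110 + 60 + 50 + 50 + 50 + 30 + 20 = 1170 cm.
Lower bound: ⌈1170/200⌉ = 6 shelves.
Also, 7 boxes each exceed 100 cm, and no two of those can share a shelf, so at least 7 shelves are needed.
A packing using 7 shelves:
  shelf 1: 160 + 30 = 190
  shelf 2: 160 + 20 = 180
  shelf 3: 130 + 60 = 190
  shelf 4: 120 + 50 = 170
  shelf 5: 120 + 50 = 170
  shelf 6: 110 + 50 = 160
  shelf 7: 110 = 110
This matches the lower bound, so 7 is optimal.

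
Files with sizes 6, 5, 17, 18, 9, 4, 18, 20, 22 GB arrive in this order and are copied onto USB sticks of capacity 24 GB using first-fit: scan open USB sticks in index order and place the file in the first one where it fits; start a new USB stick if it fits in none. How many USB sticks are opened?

6

  6 → USB stick 1 (new)  [load 6/24]
  5 → USB stick 1  [load 11/24]
  17 → USB stick 2 (new)  [load 17/24]
  18 → USB stick 3 (new)  [load 18/24]
  9 → USB stick 1  [load 20/24]
  4 → USB stick 1  [load 24/24]
  18 → USB stick 4 (new)  [load 18/24]
  20 → USB stick 5 (new)  [load 20/24]
  22 → USB stick 6 (new)  [load 22/24]
6 USB sticks opened.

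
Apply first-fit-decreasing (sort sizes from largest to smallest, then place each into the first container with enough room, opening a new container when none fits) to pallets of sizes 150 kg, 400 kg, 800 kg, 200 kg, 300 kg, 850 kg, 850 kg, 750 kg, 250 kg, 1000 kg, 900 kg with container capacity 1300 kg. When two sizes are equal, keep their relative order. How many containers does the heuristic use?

6

Sorted descending: 1000, 900, 850, 850, 800, 750, 400, 300, 250, 200, 150.
  1000 → container 1 (new)  [load 1000/1300]
  900 → container 2 (new)  [load 900/1300]
  850 → container 3 (new)  [load 850/1300]
  850 → container 4 (new)  [load 850/1300]
  800 → container 5 (new)  [load 800/1300]
  750 → container 6 (new)  [load 750/1300]
  400 → container 2  [load 1300/1300]
  300 → container 1  [load 1300/1300]
  250 → container 3  [load 1100/1300]
  200 → container 3  [load 1300/1300]
  150 → container 4  [load 1000/1300]
6 containers opened.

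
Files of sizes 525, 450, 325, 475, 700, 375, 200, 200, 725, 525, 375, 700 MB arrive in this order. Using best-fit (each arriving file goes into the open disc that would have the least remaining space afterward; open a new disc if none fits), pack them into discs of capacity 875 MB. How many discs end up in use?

  525 → disc 1 (new)  [load 525/875]
  450 → disc 2 (new)  [load 450/875]
  325 → disc 1  [load 850/875]
  475 → disc 3 (new)  [load 475/875]
  700 → disc 4 (new)  [load 700/875]
  375 → disc 3  [load 850/875]
  200 → disc 2  [load 650/875]
  200 → disc 2  [load 850/875]
  725 → disc 5 (new)  [load 725/875]
  525 → disc 6 (new)  [load 525/875]
  375 → disc 7 (new)  [load 375/875]
  700 → disc 8 (new)  [load 700/875]
8 discs opened.

8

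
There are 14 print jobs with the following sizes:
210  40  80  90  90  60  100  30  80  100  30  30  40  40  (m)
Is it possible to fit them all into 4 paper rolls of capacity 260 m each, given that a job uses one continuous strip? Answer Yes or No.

Yes

A valid assignment using 4 paper rolls:
  roll 1: 210 + 40 = 250
  roll 2: 100 + 100 + 60 = 260
  roll 3: 90 + 90 + 80 = 260
  roll 4: 80 + 40 + 40 + 30 + 30 + 30 = 250
Every load is within 260 m, so 4 paper rolls suffice.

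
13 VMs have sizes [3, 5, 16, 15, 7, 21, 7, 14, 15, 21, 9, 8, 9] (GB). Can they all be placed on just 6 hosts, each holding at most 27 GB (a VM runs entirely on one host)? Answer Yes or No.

Total = 150 GB; ⌈150/27⌉ = 6.
The bound of 6 does not rule out 6, but exhaustive search shows no assignment into 6 hosts of capacity 27 GB exists — the minimum is 7.

No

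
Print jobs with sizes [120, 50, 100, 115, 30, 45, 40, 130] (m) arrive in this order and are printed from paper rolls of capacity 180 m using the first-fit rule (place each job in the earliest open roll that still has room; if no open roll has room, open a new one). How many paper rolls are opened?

4

  120 → roll 1 (new)  [load 120/180]
  50 → roll 1  [load 170/180]
  100 → roll 2 (new)  [load 100/180]
  115 → roll 3 (new)  [load 115/180]
  30 → roll 2  [load 130/180]
  45 → roll 2  [load 175/180]
  40 → roll 3  [load 155/180]
  130 → roll 4 (new)  [load 130/180]
4 paper rolls opened.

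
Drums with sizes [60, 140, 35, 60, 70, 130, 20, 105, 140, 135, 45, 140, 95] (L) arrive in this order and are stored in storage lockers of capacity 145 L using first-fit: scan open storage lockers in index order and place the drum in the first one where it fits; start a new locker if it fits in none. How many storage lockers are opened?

9

  60 → locker 1 (new)  [load 60/145]
  140 → locker 2 (new)  [load 140/145]
  35 → locker 1  [load 95/145]
  60 → locker 3 (new)  [load 60/145]
  70 → locker 3  [load 130/145]
  130 → locker 4 (new)  [load 130/145]
  20 → locker 1  [load 115/145]
  105 → locker 5 (new)  [load 105/145]
  140 → locker 6 (new)  [load 140/145]
  135 → locker 7 (new)  [load 135/145]
  45 → locker 8 (new)  [load 45/145]
  140 → locker 9 (new)  [load 140/145]
  95 → locker 8  [load 140/145]
9 storage lockers opened.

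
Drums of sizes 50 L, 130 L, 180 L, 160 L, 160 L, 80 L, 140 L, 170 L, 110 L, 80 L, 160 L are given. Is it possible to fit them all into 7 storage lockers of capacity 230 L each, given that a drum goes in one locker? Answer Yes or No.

Total = 1420 L; ⌈1420/230⌉ = 7.
The bound of 7 does not rule out 7, but exhaustive search shows no assignment into 7 storage lockers of capacity 230 L exists — the minimum is 8.

No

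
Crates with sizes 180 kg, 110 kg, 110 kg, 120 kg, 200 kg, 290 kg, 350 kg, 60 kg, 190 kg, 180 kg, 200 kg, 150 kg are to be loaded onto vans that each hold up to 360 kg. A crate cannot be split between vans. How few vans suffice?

Total = 350 + 290 + 200 + 200 + 190 + 180 + 180 + 150 + 120 + 110 + 110 + 60 = 2140 kg.
Lower bound: ⌈2140/360⌉ = 6 vans.
A packing using 7 vans:
  van 1: 350 = 350
  van 2: 290 + 60 = 350
  van 3: 200 + 150 = 350
  van 4: 200 + 120 = 320
  van 5: 190 + 110 = 300
  van 6: 180 + 180 = 360
  van 7: 110 = 110
No arrangement into 6 vans stays within capacity, so 7 is optimal.

7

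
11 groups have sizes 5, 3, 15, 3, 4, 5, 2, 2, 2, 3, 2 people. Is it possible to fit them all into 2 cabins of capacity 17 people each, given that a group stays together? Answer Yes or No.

Total = 46 people; ⌈46/17⌉ = 3.
At least 3 cabins are required, but only 2 are allowed.

No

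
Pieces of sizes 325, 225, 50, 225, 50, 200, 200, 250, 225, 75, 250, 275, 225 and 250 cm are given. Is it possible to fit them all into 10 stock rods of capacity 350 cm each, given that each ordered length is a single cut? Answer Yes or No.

No

Total = 2825 cm; ⌈2825/350⌉ = 9.
11 pieces each exceed half the capacity and cannot share a stock rod, forcing at least 11 stock rods.
At least 11 stock rods are required, but only 10 are allowed.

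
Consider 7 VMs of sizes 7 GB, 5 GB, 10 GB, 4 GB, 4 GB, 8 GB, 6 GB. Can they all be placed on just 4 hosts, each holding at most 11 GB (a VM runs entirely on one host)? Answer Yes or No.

No

Total = 44 GB; ⌈44/11⌉ = 4.
The bound of 4 does not rule out 4, but exhaustive search shows no assignment into 4 hosts of capacity 11 GB exists — the minimum is 5.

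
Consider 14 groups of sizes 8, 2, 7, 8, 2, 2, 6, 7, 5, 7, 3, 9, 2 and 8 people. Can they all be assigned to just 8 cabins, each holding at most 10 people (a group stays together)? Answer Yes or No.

Total = 76 people; ⌈76/10⌉ = 8.
The bound of 8 does not rule out 8, but exhaustive search shows no assignment into 8 cabins of capacity 10 people exists — the minimum is 9.

No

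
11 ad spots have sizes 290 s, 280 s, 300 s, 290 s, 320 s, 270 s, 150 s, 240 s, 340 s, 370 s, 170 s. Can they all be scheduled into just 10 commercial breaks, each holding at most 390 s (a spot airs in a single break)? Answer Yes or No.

Yes

A valid assignment using 10 commercial breaks:
  break 1: 370 = 370
  break 2: 340 = 340
  break 3: 320 = 320
  break 4: 300 = 300
  break 5: 290 = 290
  break 6: 290 = 290
  break 7: 280 = 280
  break 8: 270 = 270
  break 9: 240 + 150 = 390
  break 10: 170 = 170
Every load is within 390 s, so 10 commercial breaks suffice.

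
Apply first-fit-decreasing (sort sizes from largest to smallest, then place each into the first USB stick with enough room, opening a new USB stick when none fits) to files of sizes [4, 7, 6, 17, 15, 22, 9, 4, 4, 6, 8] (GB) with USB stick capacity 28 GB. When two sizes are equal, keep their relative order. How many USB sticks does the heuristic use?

Sorted descending: 22, 17, 15, 9, 8, 7, 6, 6, 4, 4, 4.
  22 → USB stick 1 (new)  [load 22/28]
  17 → USB stick 2 (new)  [load 17/28]
  15 → USB stick 3 (new)  [load 15/28]
  9 → USB stick 2  [load 26/28]
  8 → USB stick 3  [load 23/28]
  7 → USB stick 4 (new)  [load 7/28]
  6 → USB stick 1  [load 28/28]
  6 → USB stick 4  [load 13/28]
  4 → USB stick 3  [load 27/28]
  4 → USB stick 4  [load 17/28]
  4 → USB stick 4  [load 21/28]
4 USB sticks opened.

4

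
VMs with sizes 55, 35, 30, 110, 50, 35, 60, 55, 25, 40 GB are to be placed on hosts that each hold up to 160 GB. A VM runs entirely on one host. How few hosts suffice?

Total = 110 + 60 + 55 + 55 + 50 + 40 + 35 + 35 + 30 + 25 = 495 GB.
Lower bound: ⌈495/160⌉ = 4 hosts.
A packing using 4 hosts:
  host 1: 110 + 50 = 160
  host 2: 60 + 55 + 40 = 155
  host 3: 55 + 35 + 35 + 30 = 155
  host 4: 25 = 25
This matches the lower bound, so 4 is optimal.

4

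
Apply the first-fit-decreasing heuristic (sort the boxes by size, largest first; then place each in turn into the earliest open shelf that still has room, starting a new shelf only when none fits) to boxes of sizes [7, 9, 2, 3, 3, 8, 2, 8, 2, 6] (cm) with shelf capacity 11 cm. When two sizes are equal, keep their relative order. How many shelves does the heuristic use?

5

Sorted descending: 9, 8, 8, 7, 6, 3, 3, 2, 2, 2.
  9 → shelf 1 (new)  [load 9/11]
  8 → shelf 2 (new)  [load 8/11]
  8 → shelf 3 (new)  [load 8/11]
  7 → shelf 4 (new)  [load 7/11]
  6 → shelf 5 (new)  [load 6/11]
  3 → shelf 2  [load 11/11]
  3 → shelf 3  [load 11/11]
  2 → shelf 1  [load 11/11]
  2 → shelf 4  [load 9/11]
  2 → shelf 4  [load 11/11]
5 shelves opened.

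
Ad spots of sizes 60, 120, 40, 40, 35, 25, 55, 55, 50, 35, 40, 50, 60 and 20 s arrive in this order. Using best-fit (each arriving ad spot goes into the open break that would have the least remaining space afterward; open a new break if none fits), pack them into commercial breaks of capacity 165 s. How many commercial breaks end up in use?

  60 → break 1 (new)  [load 60/165]
  120 → break 2 (new)  [load 120/165]
  40 → break 2  [load 160/165]
  40 → break 1  [load 100/165]
  35 → break 1  [load 135/165]
  25 → break 1  [load 160/165]
  55 → break 3 (new)  [load 55/165]
  55 → break 3  [load 110/165]
  50 → break 3  [load 160/165]
  35 → break 4 (new)  [load 35/165]
  40 → break 4  [load 75/165]
  50 → break 4  [load 125/165]
  60 → break 5 (new)  [load 60/165]
  20 → break 4  [load 145/165]
5 commercial breaks opened.

5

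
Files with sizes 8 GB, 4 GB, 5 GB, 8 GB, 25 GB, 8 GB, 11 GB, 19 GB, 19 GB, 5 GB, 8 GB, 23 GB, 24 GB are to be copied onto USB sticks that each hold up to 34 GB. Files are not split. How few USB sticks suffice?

Total = 25 + 24 + 23 + 19 + 19 + 11 + 8 + 8 + 8 + 8 + 5 + 5 + 4 = 167 GB.
Lower bound: ⌈167/34⌉ = 5 USB sticks.
A packing using 6 USB sticks:
  USB stick 1: 25 + 8 = 33
  USB stick 2: 24 + 8 = 32
  USB stick 3: 23 + 11 = 34
  USB stick 4: 19 + 8 + 5 = 32
  USB stick 5: 19 + 8 + 5 = 32
  USB stick 6: 4 = 4
No arrangement into 5 USB sticks stays within capacity, so 6 is optimal.

6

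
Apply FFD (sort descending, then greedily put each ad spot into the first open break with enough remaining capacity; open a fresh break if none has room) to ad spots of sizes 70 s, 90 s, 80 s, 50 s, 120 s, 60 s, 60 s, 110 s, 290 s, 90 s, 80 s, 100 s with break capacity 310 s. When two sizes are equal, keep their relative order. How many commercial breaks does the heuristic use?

5

Sorted descending: 290, 120, 110, 100, 90, 90, 80, 80, 70, 60, 60, 50.
  290 → break 1 (new)  [load 290/310]
  120 → break 2 (new)  [load 120/310]
  110 → break 2  [load 230/310]
  100 → break 3 (new)  [load 100/310]
  90 → break 3  [load 190/310]
  90 → break 3  [load 280/310]
  80 → break 2  [load 310/310]
  80 → break 4 (new)  [load 80/310]
  70 → break 4  [load 150/310]
  60 → break 4  [load 210/310]
  60 → break 4  [load 270/310]
  50 → break 5 (new)  [load 50/310]
5 commercial breaks opened.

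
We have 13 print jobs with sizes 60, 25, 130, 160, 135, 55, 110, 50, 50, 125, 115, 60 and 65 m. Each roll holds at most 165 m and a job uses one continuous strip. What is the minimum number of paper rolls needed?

Total = 160 + 135 + 130 + 125 + 115 + 110 + 65 + 60 + 60 + 55 + 50 + 50 + 25 = 1140 m.
Lower bound: ⌈1140/165⌉ = 7 paper rolls.
A packing using 8 paper rolls:
  roll 1: 160 = 160
  roll 2: 135 + 25 = 160
  roll 3: 130 = 130
  roll 4: 125 = 125
  roll 5: 115 + 50 = 165
  roll 6: 110 + 55 = 165
  roll 7: 65 + 60 = 125
  roll 8: 60 + 50 = 110
No arrangement into 7 paper rolls stays within capacity, so 8 is optimal.

8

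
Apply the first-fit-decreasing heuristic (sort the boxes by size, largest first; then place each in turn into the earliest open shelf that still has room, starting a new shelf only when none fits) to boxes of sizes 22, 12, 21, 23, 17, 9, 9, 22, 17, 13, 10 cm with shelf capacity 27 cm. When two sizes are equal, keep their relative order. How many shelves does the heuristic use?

8

Sorted descending: 23, 22, 22, 21, 17, 17, 13, 12, 10, 9, 9.
  23 → shelf 1 (new)  [load 23/27]
  22 → shelf 2 (new)  [load 22/27]
  22 → shelf 3 (new)  [load 22/27]
  21 → shelf 4 (new)  [load 21/27]
  17 → shelf 5 (new)  [load 17/27]
  17 → shelf 6 (new)  [load 17/27]
  13 → shelf 7 (new)  [load 13/27]
  12 → shelf 7  [load 25/27]
  10 → shelf 5  [load 27/27]
  9 → shelf 6  [load 26/27]
  9 → shelf 8 (new)  [load 9/27]
8 shelves opened.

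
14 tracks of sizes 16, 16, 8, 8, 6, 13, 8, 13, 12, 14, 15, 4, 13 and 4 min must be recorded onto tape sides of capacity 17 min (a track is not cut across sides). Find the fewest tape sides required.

10

Total = 16 + 16 + 15 + 14 + 13 + 13 + 13 + 12 + 8 + 8 + 8 + 6 + 4 + 4 = 150 min.
Lower bound: ⌈150/17⌉ = 9 tape sides.
A packing using 10 tape sides:
  side 1: 16 = 16
  side 2: 16 = 16
  side 3: 15 = 15
  side 4: 14 = 14
  side 5: 13 + 4 = 17
  side 6: 13 + 4 = 17
  side 7: 13 = 13
  side 8: 12 = 12
  side 9: 8 + 8 = 16
  side 10: 8 + 6 = 14
No arrangement into 9 tape sides stays within capacity, so 10 is optimal.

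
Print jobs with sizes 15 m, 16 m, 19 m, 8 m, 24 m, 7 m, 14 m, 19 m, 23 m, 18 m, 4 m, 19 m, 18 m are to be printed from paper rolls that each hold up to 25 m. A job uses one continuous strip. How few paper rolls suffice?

Total = 24 + 23 + 19 + 19 + 19 + 18 + 18 + 16 + 15 + 14 + 8 + 7 + 4 = 204 m.
Lower bound: ⌈204/25⌉ = 9 paper rolls.
Also, 10 print jobs each exceed 25/2 m, and no two of those can share a roll, so at least 10 paper rolls are needed.
A packing using 10 paper rolls:
  roll 1: 24 = 24
  roll 2: 23 = 23
  roll 3: 19 + 4 = 23
  roll 4: 19 = 19
  roll 5: 19 = 19
  roll 6: 18 + 7 = 25
  roll 7: 18 = 18
  roll 8: 16 + 8 = 24
  roll 9: 15 = 15
  roll 10: 14 = 14
This matches the lower bound, so 10 is optimal.

10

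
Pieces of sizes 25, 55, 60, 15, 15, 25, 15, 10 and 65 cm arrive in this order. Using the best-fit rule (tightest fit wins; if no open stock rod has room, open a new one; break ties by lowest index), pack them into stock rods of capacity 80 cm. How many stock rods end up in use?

  25 → stock rod 1 (new)  [load 25/80]
  55 → stock rod 1  [load 80/80]
  60 → stock rod 2 (new)  [load 60/80]
  15 → stock rod 2  [load 75/80]
  15 → stock rod 3 (new)  [load 15/80]
  25 → stock rod 3  [load 40/80]
  15 → stock rod 3  [load 55/80]
  10 → stock rod 3  [load 65/80]
  65 → stock rod 4 (new)  [load 65/80]
4 stock rods opened.

4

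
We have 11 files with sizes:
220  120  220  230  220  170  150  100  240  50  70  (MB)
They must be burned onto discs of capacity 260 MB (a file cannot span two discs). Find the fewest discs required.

8

Total = 240 + 230 + 220 + 220 + 220 + 170 + 150 + 120 + 100 + 70 + 50 = 1790 MB.
Lower bound: ⌈1790/260⌉ = 7 discs.
A packing using 8 discs:
  disc 1: 240 = 240
  disc 2: 230 = 230
  disc 3: 220 = 220
  disc 4: 220 = 220
  disc 5: 220 = 220
  disc 6: 170 + 70 = 240
  disc 7: 150 + 100 = 250
  disc 8: 120 + 50 = 170
No arrangement into 7 discs stays within capacity, so 8 is optimal.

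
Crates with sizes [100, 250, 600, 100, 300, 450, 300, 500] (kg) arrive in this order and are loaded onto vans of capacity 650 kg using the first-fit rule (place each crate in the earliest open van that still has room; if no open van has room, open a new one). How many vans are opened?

5

  100 → van 1 (new)  [load 100/650]
  250 → van 1  [load 350/650]
  600 → van 2 (new)  [load 600/650]
  100 → van 1  [load 450/650]
  300 → van 3 (new)  [load 300/650]
  450 → van 4 (new)  [load 450/650]
  300 → van 3  [load 600/650]
  500 → van 5 (new)  [load 500/650]
5 vans opened.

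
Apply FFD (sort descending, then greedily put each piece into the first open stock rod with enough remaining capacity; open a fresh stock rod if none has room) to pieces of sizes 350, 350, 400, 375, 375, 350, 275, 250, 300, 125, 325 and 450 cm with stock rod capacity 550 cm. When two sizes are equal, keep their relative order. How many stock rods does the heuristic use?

10

Sorted descending: 450, 400, 375, 375, 350, 350, 350, 325, 300, 275, 250, 125.
  450 → stock rod 1 (new)  [load 450/550]
  400 → stock rod 2 (new)  [load 400/550]
  375 → stock rod 3 (new)  [load 375/550]
  375 → stock rod 4 (new)  [load 375/550]
  350 → stock rod 5 (new)  [load 350/550]
  350 → stock rod 6 (new)  [load 350/550]
  350 → stock rod 7 (new)  [load 350/550]
  325 → stock rod 8 (new)  [load 325/550]
  300 → stock rod 9 (new)  [load 300/550]
  275 → stock rod 10 (new)  [load 275/550]
  250 → stock rod 9  [load 550/550]
  125 → stock rod 2  [load 525/550]
10 stock rods opened.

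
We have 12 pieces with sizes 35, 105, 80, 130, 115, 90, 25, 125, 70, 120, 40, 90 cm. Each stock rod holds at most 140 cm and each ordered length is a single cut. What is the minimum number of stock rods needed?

9

Total = 130 + 125 + 120 + 115 + 105 + 90 + 90 + 80 + 70 + 40 + 35 + 25 = 1025 cm.
Lower bound: ⌈1025/140⌉ = 8 stock rods.
A packing using 9 stock rods:
  stock rod 1: 130 = 130
  stock rod 2: 125 = 125
  stock rod 3: 120 = 120
  stock rod 4: 115 + 25 = 140
  stock rod 5: 105 + 35 = 140
  stock rod 6: 90 + 40 = 130
  stock rod 7: 90 = 90
  stock rod 8: 80 = 80
  stock rod 9: 70 = 70
No arrangement into 8 stock rods stays within capacity, so 9 is optimal.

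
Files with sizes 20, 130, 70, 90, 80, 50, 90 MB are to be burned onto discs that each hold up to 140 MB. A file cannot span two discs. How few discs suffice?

Total = 130 + 90 + 90 + 80 + 70 + 50 + 20 = 530 MB.
Lower bound: ⌈530/140⌉ = 4 discs.
A packing using 5 discs:
  disc 1: 130 = 130
  disc 2: 90 + 50 = 140
  disc 3: 90 + 20 = 110
  disc 4: 80 = 80
  disc 5: 70 = 70
No arrangement into 4 discs stays within capacity, so 5 is optimal.

5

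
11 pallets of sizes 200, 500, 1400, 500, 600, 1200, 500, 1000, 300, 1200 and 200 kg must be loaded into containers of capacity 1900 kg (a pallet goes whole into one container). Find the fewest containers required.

Total = 1400 + 1200 + 1200 + 1000 + 600 + 500 + 500 + 500 + 300 + 200 + 200 = 7600 kg.
Lower bound: ⌈7600/1900⌉ = 4 containers.
A packing using 4 containers:
  container 1: 1400 + 500 = 1900
  container 2: 1200 + 500 + 200 = 1900
  container 3: 1200 + 500 + 200 = 1900
  container 4: 1000 + 600 + 300 = 1900
This matches the lower bound, so 4 is optimal.

4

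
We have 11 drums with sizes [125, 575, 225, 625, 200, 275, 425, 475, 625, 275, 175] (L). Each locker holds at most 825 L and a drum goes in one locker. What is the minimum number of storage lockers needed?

5

Total = 625 + 625 + 575 + 475 + 425 + 275 + 275 + 225 + 200 + 175 + 125 = 4000 L.
Lower bound: ⌈4000/825⌉ = 5 storage lockers.
A packing using 5 storage lockers:
  locker 1: 625 + 200 = 825
  locker 2: 625 + 175 = 800
  locker 3: 575 + 225 = 800
  locker 4: 475 + 275 = 750
  locker 5: 425 + 275 + 125 = 825
This matches the lower bound, so 5 is optimal.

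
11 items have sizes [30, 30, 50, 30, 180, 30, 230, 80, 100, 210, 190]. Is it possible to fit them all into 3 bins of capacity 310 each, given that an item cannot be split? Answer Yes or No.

No

Total = 1160; ⌈1160/310⌉ = 4.
At least 4 bins are required, but only 3 are allowed.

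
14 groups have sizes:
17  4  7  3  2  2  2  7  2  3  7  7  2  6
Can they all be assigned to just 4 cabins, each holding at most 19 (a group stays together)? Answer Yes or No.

A valid assignment using 4 cabins:
  cabin 1: 17 + 2 = 19
  cabin 2: 7 + 7 + 4 = 18
  cabin 3: 7 + 7 + 3 + 2 = 19
  cabin 4: 6 + 3 + 2 + 2 + 2 = 15
Every load is within 19, so 4 cabins suffice.

Yes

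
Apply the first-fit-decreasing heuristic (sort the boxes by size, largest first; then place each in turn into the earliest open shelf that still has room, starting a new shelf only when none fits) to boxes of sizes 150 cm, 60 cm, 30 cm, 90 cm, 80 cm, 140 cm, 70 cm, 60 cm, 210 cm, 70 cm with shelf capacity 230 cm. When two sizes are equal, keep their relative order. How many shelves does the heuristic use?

Sorted descending: 210, 150, 140, 90, 80, 70, 70, 60, 60, 30.
  210 → shelf 1 (new)  [load 210/230]
  150 → shelf 2 (new)  [load 150/230]
  140 → shelf 3 (new)  [load 140/230]
  90 → shelf 3  [load 230/230]
  80 → shelf 2  [load 230/230]
  70 → shelf 4 (new)  [load 70/230]
  70 → shelf 4  [load 140/230]
  60 → shelf 4  [load 200/230]
  60 → shelf 5 (new)  [load 60/230]
  30 → shelf 4  [load 230/230]
5 shelves opened.

5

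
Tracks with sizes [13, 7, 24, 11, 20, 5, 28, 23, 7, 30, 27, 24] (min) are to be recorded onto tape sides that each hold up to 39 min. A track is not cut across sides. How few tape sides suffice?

Total = 30 + 28 + 27 + 24 + 24 + 23 + 20 + 13 + 11 + 7 + 7 + 5 = 219 min.
Lower bound: ⌈219/39⌉ = 6 tape sides.
Also, 7 tracks each exceed 39/2 min, and no two of those can share a side, so at least 7 tape sides are needed.
A packing using 7 tape sides:
  side 1: 30 + 7 = 37
  side 2: 28 + 11 = 39
  side 3: 27 + 7 + 5 = 39
  side 4: 24 + 13 = 37
  side 5: 24 = 24
  side 6: 23 = 23
  side 7: 20 = 20
This matches the lower bound, so 7 is optimal.

7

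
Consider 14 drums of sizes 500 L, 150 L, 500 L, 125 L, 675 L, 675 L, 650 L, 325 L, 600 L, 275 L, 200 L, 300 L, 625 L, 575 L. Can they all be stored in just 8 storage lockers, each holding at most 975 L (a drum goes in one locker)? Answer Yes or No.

A valid assignment using 8 storage lockers:
  locker 1: 675 + 300 = 975
  locker 2: 675 + 275 = 950
  locker 3: 650 + 325 = 975
  locker 4: 625 + 200 + 150 = 975
  locker 5: 600 + 125 = 725
  locker 6: 575 = 575
  locker 7: 500 = 500
  locker 8: 500 = 500
Every load is within 975 L, so 8 storage lockers suffice.

Yes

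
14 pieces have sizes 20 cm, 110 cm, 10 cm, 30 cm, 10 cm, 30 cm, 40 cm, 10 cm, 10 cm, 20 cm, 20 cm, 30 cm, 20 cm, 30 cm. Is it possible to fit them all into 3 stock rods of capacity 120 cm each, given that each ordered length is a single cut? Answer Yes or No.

No

Total = 390 cm; ⌈390/120⌉ = 4.
At least 4 stock rods are required, but only 3 are allowed.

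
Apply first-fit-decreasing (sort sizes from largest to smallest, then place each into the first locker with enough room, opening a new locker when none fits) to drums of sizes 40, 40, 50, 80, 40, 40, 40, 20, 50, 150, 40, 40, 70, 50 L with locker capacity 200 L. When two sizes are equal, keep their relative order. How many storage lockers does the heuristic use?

4

Sorted descending: 150, 80, 70, 50, 50, 50, 40, 40, 40, 40, 40, 40, 40, 20.
  150 → locker 1 (new)  [load 150/200]
  80 → locker 2 (new)  [load 80/200]
  70 → locker 2  [load 150/200]
  50 → locker 1  [load 200/200]
  50 → locker 2  [load 200/200]
  50 → locker 3 (new)  [load 50/200]
  40 → locker 3  [load 90/200]
  40 → locker 3  [load 130/200]
  40 → locker 3  [load 170/200]
  40 → locker 4 (new)  [load 40/200]
  40 → locker 4  [load 80/200]
  40 → locker 4  [load 120/200]
  40 → locker 4  [load 160/200]
  20 → locker 3  [load 190/200]
4 storage lockers opened.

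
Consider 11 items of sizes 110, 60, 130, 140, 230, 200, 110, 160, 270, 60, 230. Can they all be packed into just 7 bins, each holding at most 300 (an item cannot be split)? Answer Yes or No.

A valid assignment using 7 bins:
  bin 1: 270 = 270
  bin 2: 230 + 60 = 290
  bin 3: 230 + 60 = 290
  bin 4: 200 = 200
  bin 5: 160 + 140 = 300
  bin 6: 130 + 110 = 240
  bin 7: 110 = 110
Every load is within 300, so 7 bins suffice.

Yes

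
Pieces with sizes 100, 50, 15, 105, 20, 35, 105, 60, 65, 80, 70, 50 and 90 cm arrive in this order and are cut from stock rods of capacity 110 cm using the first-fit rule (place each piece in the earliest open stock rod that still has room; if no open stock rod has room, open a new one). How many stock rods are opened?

10

  100 → stock rod 1 (new)  [load 100/110]
  50 → stock rod 2 (new)  [load 50/110]
  15 → stock rod 2  [load 65/110]
  105 → stock rod 3 (new)  [load 105/110]
  20 → stock rod 2  [load 85/110]
  35 → stock rod 4 (new)  [load 35/110]
  105 → stock rod 5 (new)  [load 105/110]
  60 → stock rod 4  [load 95/110]
  65 → stock rod 6 (new)  [load 65/110]
  80 → stock rod 7 (new)  [load 80/110]
  70 → stock rod 8 (new)  [load 70/110]
  50 → stock rod 9 (new)  [load 50/110]
  90 → stock rod 10 (new)  [load 90/110]
10 stock rods opened.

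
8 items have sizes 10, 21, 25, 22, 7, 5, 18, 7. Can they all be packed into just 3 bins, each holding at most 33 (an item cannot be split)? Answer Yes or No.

No

Total = 115; ⌈115/33⌉ = 4.
At least 4 bins are required, but only 3 are allowed.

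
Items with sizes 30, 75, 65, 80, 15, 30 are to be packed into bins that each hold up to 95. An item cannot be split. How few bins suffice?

Total = 80 + 75 + 65 + 30 + 30 + 15 = 295.
Lower bound: ⌈295/95⌉ = 4 bins.
A packing using 4 bins:
  bin 1: 80 + 15 = 95
  bin 2: 75 = 75
  bin 3: 65 + 30 = 95
  bin 4: 30 = 30
This matches the lower bound, so 4 is optimal.

4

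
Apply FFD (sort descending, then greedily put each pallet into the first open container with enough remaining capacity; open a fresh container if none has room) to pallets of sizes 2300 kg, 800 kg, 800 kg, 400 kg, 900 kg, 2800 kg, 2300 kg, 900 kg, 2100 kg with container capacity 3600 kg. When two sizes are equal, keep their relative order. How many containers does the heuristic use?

4

Sorted descending: 2800, 2300, 2300, 2100, 900, 900, 800, 800, 400.
  2800 → container 1 (new)  [load 2800/3600]
  2300 → container 2 (new)  [load 2300/3600]
  2300 → container 3 (new)  [load 2300/3600]
  2100 → container 4 (new)  [load 2100/3600]
  900 → container 2  [load 3200/3600]
  900 → container 3  [load 3200/3600]
  800 → container 1  [load 3600/3600]
  800 → container 4  [load 2900/3600]
  400 → container 2  [load 3600/3600]
4 containers opened.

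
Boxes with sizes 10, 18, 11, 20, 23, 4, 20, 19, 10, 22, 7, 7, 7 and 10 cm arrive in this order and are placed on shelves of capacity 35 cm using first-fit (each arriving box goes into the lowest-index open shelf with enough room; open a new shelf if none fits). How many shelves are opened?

6

  10 → shelf 1 (new)  [load 10/35]
  18 → shelf 1  [load 28/35]
  11 → shelf 2 (new)  [load 11/35]
  20 → shelf 2  [load 31/35]
  23 → shelf 3 (new)  [load 23/35]
  4 → shelf 1  [load 32/35]
  20 → shelf 4 (new)  [load 20/35]
  19 → shelf 5 (new)  [load 19/35]
  10 → shelf 3  [load 33/35]
  22 → shelf 6 (new)  [load 22/35]
  7 → shelf 4  [load 27/35]
  7 → shelf 4  [load 34/35]
  7 → shelf 5  [load 26/35]
  10 → shelf 6  [load 32/35]
6 shelves opened.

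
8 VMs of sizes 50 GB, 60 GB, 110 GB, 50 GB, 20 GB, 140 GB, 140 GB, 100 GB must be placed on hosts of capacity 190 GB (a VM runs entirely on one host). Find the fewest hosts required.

4

Total = 140 + 140 + 110 + 100 + 60 + 50 + 50 + 20 = 670 GB.
Lower bound: ⌈670/190⌉ = 4 hosts.
A packing using 4 hosts:
  host 1: 140 + 50 = 190
  host 2: 140 + 50 = 190
  host 3: 110 + 60 + 20 = 190
  host 4: 100 = 100
This matches the lower bound, so 4 is optimal.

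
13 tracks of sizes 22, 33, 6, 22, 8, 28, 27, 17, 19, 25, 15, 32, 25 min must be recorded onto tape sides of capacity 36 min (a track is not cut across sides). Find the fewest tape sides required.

Total = 33 + 32 + 28 + 27 + 25 + 25 + 22 + 22 + 19 + 17 + 15 + 8 + 6 = 279 min.
Lower bound: ⌈279/36⌉ = 8 tape sides.
Also, 9 tracks each exceed 18 min, and no two of those can share a side, so at least 9 tape sides are needed.
A packing using 10 tape sides:
  side 1: 33 = 33
  side 2: 32 = 32
  side 3: 28 + 8 = 36
  side 4: 27 + 6 = 33
  side 5: 25 = 25
  side 6: 25 = 25
  side 7: 22 = 22
  side 8: 22 = 22
  side 9: 19 + 17 = 36
  side 10: 15 = 15
No arrangement into 9 tape sides stays within capacity, so 10 is optimal.

10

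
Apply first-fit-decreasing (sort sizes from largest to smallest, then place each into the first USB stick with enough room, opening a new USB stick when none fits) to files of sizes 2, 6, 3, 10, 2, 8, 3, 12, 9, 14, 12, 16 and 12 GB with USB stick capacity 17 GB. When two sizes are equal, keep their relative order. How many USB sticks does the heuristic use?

7

Sorted descending: 16, 14, 12, 12, 12, 10, 9, 8, 6, 3, 3, 2, 2.
  16 → USB stick 1 (new)  [load 16/17]
  14 → USB stick 2 (new)  [load 14/17]
  12 → USB stick 3 (new)  [load 12/17]
  12 → USB stick 4 (new)  [load 12/17]
  12 → USB stick 5 (new)  [load 12/17]
  10 → USB stick 6 (new)  [load 10/17]
  9 → USB stick 7 (new)  [load 9/17]
  8 → USB stick 7  [load 17/17]
  6 → USB stick 6  [load 16/17]
  3 → USB stick 2  [load 17/17]
  3 → USB stick 3  [load 15/17]
  2 → USB stick 3  [load 17/17]
  2 → USB stick 4  [load 14/17]
7 USB sticks opened.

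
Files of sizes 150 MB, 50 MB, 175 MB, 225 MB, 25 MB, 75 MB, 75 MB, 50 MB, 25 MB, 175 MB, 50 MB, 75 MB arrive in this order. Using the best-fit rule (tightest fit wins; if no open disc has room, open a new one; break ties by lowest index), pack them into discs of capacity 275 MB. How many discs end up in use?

5

  150 → disc 1 (new)  [load 150/275]
  50 → disc 1  [load 200/275]
  175 → disc 2 (new)  [load 175/275]
  225 → disc 3 (new)  [load 225/275]
  25 → disc 3  [load 250/275]
  75 → disc 1  [load 275/275]
  75 → disc 2  [load 250/275]
  50 → disc 4 (new)  [load 50/275]
  25 → disc 2  [load 275/275]
  175 → disc 4  [load 225/275]
  50 → disc 4  [load 275/275]
  75 → disc 5 (new)  [load 75/275]
5 discs opened.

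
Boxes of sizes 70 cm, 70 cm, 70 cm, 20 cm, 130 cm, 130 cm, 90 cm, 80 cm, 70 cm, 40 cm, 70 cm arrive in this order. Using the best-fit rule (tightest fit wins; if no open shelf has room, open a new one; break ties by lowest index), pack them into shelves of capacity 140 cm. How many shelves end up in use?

  70 → shelf 1 (new)  [load 70/140]
  70 → shelf 1  [load 140/140]
  70 → shelf 2 (new)  [load 70/140]
  20 → shelf 2  [load 90/140]
  130 → shelf 3 (new)  [load 130/140]
  130 → shelf 4 (new)  [load 130/140]
  90 → shelf 5 (new)  [load 90/140]
  80 → shelf 6 (new)  [load 80/140]
  70 → shelf 7 (new)  [load 70/140]
  40 → shelf 2  [load 130/140]
  70 → shelf 7  [load 140/140]
7 shelves opened.

7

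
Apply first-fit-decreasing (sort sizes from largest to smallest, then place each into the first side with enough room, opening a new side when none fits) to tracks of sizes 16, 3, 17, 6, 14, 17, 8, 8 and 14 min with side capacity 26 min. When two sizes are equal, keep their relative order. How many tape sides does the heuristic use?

Sorted descending: 17, 17, 16, 14, 14, 8, 8, 6, 3.
  17 → side 1 (new)  [load 17/26]
  17 → side 2 (new)  [load 17/26]
  16 → side 3 (new)  [load 16/26]
  14 → side 4 (new)  [load 14/26]
  14 → side 5 (new)  [load 14/26]
  8 → side 1  [load 25/26]
  8 → side 2  [load 25/26]
  6 → side 3  [load 22/26]
  3 → side 3  [load 25/26]
5 tape sides opened.

5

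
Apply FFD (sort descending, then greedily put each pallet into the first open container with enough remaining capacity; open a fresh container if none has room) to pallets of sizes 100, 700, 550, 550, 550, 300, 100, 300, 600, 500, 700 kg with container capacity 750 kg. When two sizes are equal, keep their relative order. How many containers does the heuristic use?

8

Sorted descending: 700, 700, 600, 550, 550, 550, 500, 300, 300, 100, 100.
  700 → container 1 (new)  [load 700/750]
  700 → container 2 (new)  [load 700/750]
  600 → container 3 (new)  [load 600/750]
  550 → container 4 (new)  [load 550/750]
  550 → container 5 (new)  [load 550/750]
  550 → container 6 (new)  [load 550/750]
  500 → container 7 (new)  [load 500/750]
  300 → container 8 (new)  [load 300/750]
  300 → container 8  [load 600/750]
  100 → container 3  [load 700/750]
  100 → container 4  [load 650/750]
8 containers opened.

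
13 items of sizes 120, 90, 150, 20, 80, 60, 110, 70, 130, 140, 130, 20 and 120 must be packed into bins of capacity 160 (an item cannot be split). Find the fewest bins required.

Total = 150 + 140 + 130 + 130 + 120 + 120 + 110 + 90 + 80 + 70 + 60 + 20 + 20 = 1240.
Lower bound: ⌈1240/160⌉ = 8 bins.
A packing using 9 bins:
  bin 1: 150 = 150
  bin 2: 140 + 20 = 160
  bin 3: 130 + 20 = 150
  bin 4: 130 = 130
  bin 5: 120 = 120
  bin 6: 120 = 120
  bin 7: 110 = 110
  bin 8: 90 + 70 = 160
  bin 9: 80 + 60 = 140
No arrangement into 8 bins stays within capacity, so 9 is optimal.

9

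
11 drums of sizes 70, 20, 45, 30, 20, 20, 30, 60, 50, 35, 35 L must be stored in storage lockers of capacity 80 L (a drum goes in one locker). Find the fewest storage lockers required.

Total = 70 + 60 + 50 + 45 + 35 + 35 + 30 + 30 + 20 + 20 + 20 = 415 L.
Lower bound: ⌈415/80⌉ = 6 storage lockers.
A packing using 6 storage lockers:
  locker 1: 70 = 70
  locker 2: 60 + 20 = 80
  locker 3: 50 + 30 = 80
  locker 4: 45 + 35 = 80
  locker 5: 35 + 30 = 65
  locker 6: 20 + 20 = 40
This matches the lower bound, so 6 is optimal.

6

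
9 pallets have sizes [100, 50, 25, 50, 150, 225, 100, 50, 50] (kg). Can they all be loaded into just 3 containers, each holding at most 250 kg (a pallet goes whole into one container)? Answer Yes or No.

No

Total = 800 kg; ⌈800/250⌉ = 4.
At least 4 containers are required, but only 3 are allowed.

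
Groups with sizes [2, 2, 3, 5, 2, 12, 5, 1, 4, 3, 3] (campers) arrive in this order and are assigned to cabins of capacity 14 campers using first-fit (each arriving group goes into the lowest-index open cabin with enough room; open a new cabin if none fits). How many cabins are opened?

4

  2 → cabin 1 (new)  [load 2/14]
  2 → cabin 1  [load 4/14]
  3 → cabin 1  [load 7/14]
  5 → cabin 1  [load 12/14]
  2 → cabin 1  [load 14/14]
  12 → cabin 2 (new)  [load 12/14]
  5 → cabin 3 (new)  [load 5/14]
  1 → cabin 2  [load 13/14]
  4 → cabin 3  [load 9/14]
  3 → cabin 3  [load 12/14]
  3 → cabin 4 (new)  [load 3/14]
4 cabins opened.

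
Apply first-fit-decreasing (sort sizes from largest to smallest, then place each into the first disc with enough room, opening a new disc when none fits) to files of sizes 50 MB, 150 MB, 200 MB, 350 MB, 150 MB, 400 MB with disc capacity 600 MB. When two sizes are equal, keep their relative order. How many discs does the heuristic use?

3

Sorted descending: 400, 350, 200, 150, 150, 50.
  400 → disc 1 (new)  [load 400/600]
  350 → disc 2 (new)  [load 350/600]
  200 → disc 1  [load 600/600]
  150 → disc 2  [load 500/600]
  150 → disc 3 (new)  [load 150/600]
  50 → disc 2  [load 550/600]
3 discs opened.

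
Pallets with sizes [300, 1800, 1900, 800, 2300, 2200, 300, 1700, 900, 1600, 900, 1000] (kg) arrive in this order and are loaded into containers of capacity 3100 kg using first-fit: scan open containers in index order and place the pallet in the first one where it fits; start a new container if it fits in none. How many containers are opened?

  300 → container 1 (new)  [load 300/3100]
  1800 → container 1  [load 2100/3100]
  1900 → container 2 (new)  [load 1900/3100]
  800 → container 1  [load 2900/3100]
  2300 → container 3 (new)  [load 2300/3100]
  2200 → container 4 (new)  [load 2200/3100]
  300 → container 2  [load 2200/3100]
  1700 → container 5 (new)  [load 1700/3100]
  900 → container 2  [load 3100/3100]
  1600 → container 6 (new)  [load 1600/3100]
  900 → container 4  [load 3100/3100]
  1000 → container 5  [load 2700/3100]
6 containers opened.

6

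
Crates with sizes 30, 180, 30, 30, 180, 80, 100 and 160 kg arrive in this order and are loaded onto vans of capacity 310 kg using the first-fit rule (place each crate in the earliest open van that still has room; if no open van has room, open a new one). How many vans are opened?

3

  30 → van 1 (new)  [load 30/310]
  180 → van 1  [load 210/310]
  30 → van 1  [load 240/310]
  30 → van 1  [load 270/310]
  180 → van 2 (new)  [load 180/310]
  80 → van 2  [load 260/310]
  100 → van 3 (new)  [load 100/310]
  160 → van 3  [load 260/310]
3 vans opened.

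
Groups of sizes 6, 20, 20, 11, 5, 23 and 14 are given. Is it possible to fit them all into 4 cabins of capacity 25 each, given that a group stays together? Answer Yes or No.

Total = 99; ⌈99/25⌉ = 4.
The bound of 4 does not rule out 4, but exhaustive search shows no assignment into 4 cabins of capacity 25 exists — the minimum is 5.

No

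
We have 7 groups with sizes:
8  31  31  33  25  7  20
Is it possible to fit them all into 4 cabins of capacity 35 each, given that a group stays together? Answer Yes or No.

Total = 155; ⌈155/35⌉ = 5.
At least 5 cabins are required, but only 4 are allowed.

No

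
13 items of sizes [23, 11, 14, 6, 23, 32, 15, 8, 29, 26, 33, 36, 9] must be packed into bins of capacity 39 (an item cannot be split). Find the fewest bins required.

8

Total = 36 + 33 + 32 + 29 + 26 + 23 + 23 + 15 + 14 + 11 + 9 + 8 + 6 = 265.
Lower bound: ⌈265/39⌉ = 7 bins.
A packing using 8 bins:
  bin 1: 36 = 36
  bin 2: 33 + 6 = 39
  bin 3: 32 = 32
  bin 4: 29 + 9 = 38
  bin 5: 26 + 11 = 37
  bin 6: 23 + 15 = 38
  bin 7: 23 + 14 = 37
  bin 8: 8 = 8
No arrangement into 7 bins stays within capacity, so 8 is optimal.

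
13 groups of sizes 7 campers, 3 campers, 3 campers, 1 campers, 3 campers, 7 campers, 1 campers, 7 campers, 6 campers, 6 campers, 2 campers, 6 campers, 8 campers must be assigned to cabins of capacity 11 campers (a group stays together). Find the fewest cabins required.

7

Total = 8 + 7 + 7 + 7 + 6 + 6 + 6 + 3 + 3 + 3 + 2 + 1 + 1 = 60 campers.
Lower bound: ⌈60/11⌉ = 6 cabins.
Also, 7 groups each exceed 11/2 campers, and no two of those can share a cabin, so at least 7 cabins are needed.
A packing using 7 cabins:
  cabin 1: 8 + 3 = 11
  cabin 2: 7 + 3 + 1 = 11
  cabin 3: 7 + 3 + 1 = 11
  cabin 4: 7 + 2 = 9
  cabin 5: 6 = 6
  cabin 6: 6 = 6
  cabin 7: 6 = 6
This matches the lower bound, so 7 is optimal.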